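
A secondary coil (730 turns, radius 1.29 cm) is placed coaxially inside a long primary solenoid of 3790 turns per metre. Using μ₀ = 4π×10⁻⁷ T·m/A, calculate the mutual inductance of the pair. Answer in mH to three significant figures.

M ≈ 1.82 mH

The outer solenoid produces a uniform field B₁ = μ₀n₁I₁ across the inner coil,
so the flux linkage is N₂Φ = N₂B₁A₂ = μ₀n₁N₂A₂·I₁, giving M = μ₀n₁N₂A₂.
A₂ = πr² = π(1.290×10^-2 m)² = 5.228×10^-4 m².
M = (4π×10⁻⁷)(3790)(730)(5.228×10^-4) = 1.818×10^-3 H.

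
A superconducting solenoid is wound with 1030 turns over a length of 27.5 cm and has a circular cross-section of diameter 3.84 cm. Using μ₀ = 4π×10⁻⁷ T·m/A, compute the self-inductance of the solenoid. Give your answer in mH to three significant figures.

A = π(d/2)² = π(1.920×10^-2 m)² = 1.158×10^-3 m².
For a long solenoid, L = μ₀N²A/ℓ.
L = (4π×10⁻⁷)(1030)²(1.158×10^-3)/(0.275 m) = 5.614×10^-3 H.

L ≈ 5.61 mH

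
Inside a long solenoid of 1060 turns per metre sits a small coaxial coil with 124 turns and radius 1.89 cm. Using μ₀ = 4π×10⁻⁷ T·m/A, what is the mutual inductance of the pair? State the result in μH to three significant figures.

The outer solenoid produces a uniform field B₁ = μ₀n₁I₁ across the inner coil,
so the flux linkage is N₂Φ = N₂B₁A₂ = μ₀n₁N₂A₂·I₁, giving M = μ₀n₁N₂A₂.
A₂ = πr² = π(1.890×10^-2 m)² = 1.122×10^-3 m².
M = (4π×10⁻⁷)(1060)(124)(1.122×10^-3) = 1.854×10^-4 H.

M ≈ 185 μH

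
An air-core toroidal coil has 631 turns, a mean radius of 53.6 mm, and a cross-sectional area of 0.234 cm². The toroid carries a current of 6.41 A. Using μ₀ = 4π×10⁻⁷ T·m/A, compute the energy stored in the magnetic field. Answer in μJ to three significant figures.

U ≈ 714 μJ

L = μ₀N²A/(2πR) = (4π×10⁻⁷)(631)²(2.340×10^-5)/(2π×5.360×10^-2) = 3.476×10^-5 H.
U = ½LI² = ½(3.476×10^-5)(6.41)² = 7.142×10^-4 J.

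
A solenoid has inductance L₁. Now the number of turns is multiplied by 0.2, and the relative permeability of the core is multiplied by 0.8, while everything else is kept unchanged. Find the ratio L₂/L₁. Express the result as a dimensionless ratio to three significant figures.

For a solenoid, L ∝ μᵣN²A/ℓ.
L₂/L₁ = (0.2)^2 × (0.8) = 0.0320.

L₂/L₁ = 0.0320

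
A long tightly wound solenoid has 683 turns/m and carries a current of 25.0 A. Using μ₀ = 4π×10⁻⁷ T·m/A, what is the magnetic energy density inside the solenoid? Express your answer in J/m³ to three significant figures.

u ≈ 183 J/m³

B = μ₀nI = (4π×10⁻⁷)(683)(25.0) = 2.146×10^-2 T.
u = B²/(2μ₀) = (2.146×10^-2)²/(2×4π×10⁻⁷) = 183.2 J/m³.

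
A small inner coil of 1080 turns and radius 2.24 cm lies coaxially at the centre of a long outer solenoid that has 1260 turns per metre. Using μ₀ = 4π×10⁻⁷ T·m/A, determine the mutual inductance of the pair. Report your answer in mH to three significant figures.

The outer solenoid produces a uniform field B₁ = μ₀n₁I₁ across the inner coil,
so the flux linkage is N₂Φ = N₂B₁A₂ = μ₀n₁N₂A₂·I₁, giving M = μ₀n₁N₂A₂.
A₂ = πr² = π(2.240×10^-2 m)² = 1.576×10^-3 m².
M = (4π×10⁻⁷)(1260)(1080)(1.576×10^-3) = 2.696×10^-3 H.

M ≈ 2.70 mH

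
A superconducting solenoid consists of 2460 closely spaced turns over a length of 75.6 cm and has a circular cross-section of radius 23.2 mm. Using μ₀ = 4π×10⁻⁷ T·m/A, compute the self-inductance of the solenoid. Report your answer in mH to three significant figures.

L ≈ 17.0 mH

A = πr² = π(2.320×10^-2 m)² = 1.691×10^-3 m².
For a long solenoid, L = μ₀N²A/ℓ.
L = (4π×10⁻⁷)(2460)²(1.691×10^-3)/(0.756 m) = 1.701×10^-2 H.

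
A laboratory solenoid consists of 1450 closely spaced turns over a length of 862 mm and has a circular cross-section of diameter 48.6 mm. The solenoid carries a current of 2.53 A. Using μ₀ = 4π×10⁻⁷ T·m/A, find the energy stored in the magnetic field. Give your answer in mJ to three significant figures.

A = π(d/2)² = π(2.430×10^-2 m)² = 1.855×10^-3 m².
L = μ₀N²A/ℓ = (4π×10⁻⁷)(1450)²(1.855×10^-3)/(0.862) = 5.686×10^-3 H.
U = ½LI² = ½(5.686×10^-3)(2.53)² = 1.820×10^-2 J.

U ≈ 18.2 mJ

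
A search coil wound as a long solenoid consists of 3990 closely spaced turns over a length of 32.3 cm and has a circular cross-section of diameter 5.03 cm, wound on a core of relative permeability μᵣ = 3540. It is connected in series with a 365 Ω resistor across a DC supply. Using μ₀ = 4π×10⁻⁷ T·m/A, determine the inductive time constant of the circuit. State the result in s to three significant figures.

A = π(d/2)² = π(2.515×10^-2 m)² = 1.987×10^-3 m².
L = μ₀μᵣN²A/ℓ = (4π×10⁻⁷)(3540)(3990)²(1.987×10^-3)/(0.323) = 435.7 H.
τ = L/R = (435.7)/(365) = 1.194 s.

τ ≈ 1.19 s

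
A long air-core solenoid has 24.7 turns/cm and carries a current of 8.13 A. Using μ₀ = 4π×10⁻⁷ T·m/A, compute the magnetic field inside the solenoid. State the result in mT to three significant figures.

Inside a long solenoid, B = μ₀nI.
B = (4π×10⁻⁷)(2.470×10^3 m⁻¹)(8.13 A) = 2.523×10^-2 T.

B ≈ 25.2 mT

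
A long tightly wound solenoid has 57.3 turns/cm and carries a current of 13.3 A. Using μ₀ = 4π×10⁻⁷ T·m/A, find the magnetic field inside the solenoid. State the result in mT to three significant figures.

B ≈ 95.8 mT

Inside a long solenoid, B = μ₀nI.
B = (4π×10⁻⁷)(5.730×10^3 m⁻¹)(13.3 A) = 9.577×10^-2 T.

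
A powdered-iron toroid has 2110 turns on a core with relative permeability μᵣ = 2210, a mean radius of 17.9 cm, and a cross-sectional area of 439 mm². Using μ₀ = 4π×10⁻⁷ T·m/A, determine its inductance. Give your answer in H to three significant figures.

L ≈ 4.83 H

For a thin toroid, L = μ₀μᵣN²A/(2πR).
L = (4π×10⁻⁷)(2210)(2110)²(4.390×10^-4) / (2π×0.179 m) = 4.826 H.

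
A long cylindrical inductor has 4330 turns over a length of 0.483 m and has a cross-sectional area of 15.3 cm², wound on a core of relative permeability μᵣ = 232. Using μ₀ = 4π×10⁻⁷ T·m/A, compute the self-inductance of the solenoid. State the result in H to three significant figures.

L ≈ 17.3 H

A = 15.3 cm² = 1.530×10^-3 m².
For a long solenoid, L = μ₀μᵣN²A/ℓ.
L = (4π×10⁻⁷)(232)(4330)²(1.530×10^-3)/(0.483 m) = 17.31 H.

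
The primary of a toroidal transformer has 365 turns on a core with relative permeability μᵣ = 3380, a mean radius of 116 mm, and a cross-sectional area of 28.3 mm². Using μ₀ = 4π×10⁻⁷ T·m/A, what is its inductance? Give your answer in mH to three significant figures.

L ≈ 22.0 mH

For a thin toroid, L = μ₀μᵣN²A/(2πR).
L = (4π×10⁻⁷)(3380)(365)²(2.830×10^-5) / (2π×0.116 m) = 2.197×10^-2 H.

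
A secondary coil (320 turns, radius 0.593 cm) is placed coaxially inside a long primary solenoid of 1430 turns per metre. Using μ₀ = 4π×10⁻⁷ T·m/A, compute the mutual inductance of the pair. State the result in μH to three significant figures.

M ≈ 63.5 μH

The outer solenoid produces a uniform field B₁ = μ₀n₁I₁ across the inner coil,
so the flux linkage is N₂Φ = N₂B₁A₂ = μ₀n₁N₂A₂·I₁, giving M = μ₀n₁N₂A₂.
A₂ = πr² = π(5.930×10^-3 m)² = 1.1047×10^-4 m².
M = (4π×10⁻⁷)(1430)(320)(1.1047×10^-4) = 6.353×10^-5 H.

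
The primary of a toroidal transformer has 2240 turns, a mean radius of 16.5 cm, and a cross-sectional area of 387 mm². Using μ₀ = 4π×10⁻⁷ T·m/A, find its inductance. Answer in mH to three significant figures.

For a thin toroid, L = μ₀N²A/(2πR).
L = (4π×10⁻⁷)(2240)²(3.870×10^-4) / (2π×0.165 m) = 2.354×10^-3 H.

L ≈ 2.35 mH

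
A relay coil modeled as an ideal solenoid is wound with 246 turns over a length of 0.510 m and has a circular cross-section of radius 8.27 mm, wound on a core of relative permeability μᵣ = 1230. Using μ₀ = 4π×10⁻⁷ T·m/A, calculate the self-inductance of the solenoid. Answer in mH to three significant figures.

L ≈ 39.4 mH

A = πr² = π(8.270×10^-3 m)² = 2.149×10^-4 m².
For a long solenoid, L = μ₀μᵣN²A/ℓ.
L = (4π×10⁻⁷)(1230)(246)²(2.149×10^-4)/(0.51 m) = 3.941×10^-2 H.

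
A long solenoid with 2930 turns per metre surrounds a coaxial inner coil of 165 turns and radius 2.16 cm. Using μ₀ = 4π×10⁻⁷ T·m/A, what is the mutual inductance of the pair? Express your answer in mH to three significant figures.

M ≈ 0.890 mH

The outer solenoid produces a uniform field B₁ = μ₀n₁I₁ across the inner coil,
so the flux linkage is N₂Φ = N₂B₁A₂ = μ₀n₁N₂A₂·I₁, giving M = μ₀n₁N₂A₂.
A₂ = πr² = π(2.160×10^-2 m)² = 1.466×10^-3 m².
M = (4π×10⁻⁷)(2930)(165)(1.466×10^-3) = 8.9047×10^-4 H.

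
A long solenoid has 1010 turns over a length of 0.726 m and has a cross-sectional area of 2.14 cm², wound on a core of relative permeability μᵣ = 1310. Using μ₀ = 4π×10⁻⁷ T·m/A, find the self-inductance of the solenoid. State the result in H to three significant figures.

A = 2.14 cm² = 2.140×10^-4 m².
For a long solenoid, L = μ₀μᵣN²A/ℓ.
L = (4π×10⁻⁷)(1310)(1010)²(2.140×10^-4)/(0.726 m) = 0.495 H.

L ≈ 0.495 H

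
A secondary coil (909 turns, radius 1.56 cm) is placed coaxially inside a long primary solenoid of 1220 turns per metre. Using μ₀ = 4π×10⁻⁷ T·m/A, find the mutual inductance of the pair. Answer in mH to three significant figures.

M ≈ 1.07 mH

The outer solenoid produces a uniform field B₁ = μ₀n₁I₁ across the inner coil,
so the flux linkage is N₂Φ = N₂B₁A₂ = μ₀n₁N₂A₂·I₁, giving M = μ₀n₁N₂A₂.
A₂ = πr² = π(1.560×10^-2 m)² = 7.645×10^-4 m².
M = (4π×10⁻⁷)(1220)(909)(7.645×10^-4) = 1.065×10^-3 H.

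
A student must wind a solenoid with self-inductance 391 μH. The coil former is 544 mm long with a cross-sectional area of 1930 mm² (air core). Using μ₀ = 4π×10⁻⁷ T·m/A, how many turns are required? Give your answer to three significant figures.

N ≈ 296 turns

A = 1930 mm² = 1.930×10^-3 m².
From L = μ₀N²A/ℓ, N = √(Lℓ / (μ₀A)).
N = √[(3.910×10^-4)(0.544) / ((4π×10⁻⁷)×1.930×10^-3)] = √(8.770×10^4) ≈ 296.1.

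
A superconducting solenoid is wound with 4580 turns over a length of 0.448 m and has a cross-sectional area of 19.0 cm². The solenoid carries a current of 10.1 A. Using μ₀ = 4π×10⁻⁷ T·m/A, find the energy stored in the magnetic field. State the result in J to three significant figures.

A = 19.0 cm² = 1.900×10^-3 m².
L = μ₀N²A/ℓ = (4π×10⁻⁷)(4580)²(1.900×10^-3)/(0.448) = 0.1118 H.
U = ½LI² = ½(0.1118)(10.1)² = 5.702 J.

U ≈ 5.70 J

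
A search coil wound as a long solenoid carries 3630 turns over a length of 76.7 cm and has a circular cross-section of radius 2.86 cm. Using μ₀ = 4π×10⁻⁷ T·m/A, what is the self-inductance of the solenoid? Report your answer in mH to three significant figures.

L ≈ 55.5 mH

A = πr² = π(2.860×10^-2 m)² = 2.570×10^-3 m².
For a long solenoid, L = μ₀N²A/ℓ.
L = (4π×10⁻⁷)(3630)²(2.570×10^-3)/(0.767 m) = 5.548×10^-2 H.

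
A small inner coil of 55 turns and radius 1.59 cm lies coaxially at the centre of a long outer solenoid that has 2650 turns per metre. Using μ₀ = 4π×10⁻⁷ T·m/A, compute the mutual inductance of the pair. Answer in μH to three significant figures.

The outer solenoid produces a uniform field B₁ = μ₀n₁I₁ across the inner coil,
so the flux linkage is N₂Φ = N₂B₁A₂ = μ₀n₁N₂A₂·I₁, giving M = μ₀n₁N₂A₂.
A₂ = πr² = π(1.590×10^-2 m)² = 7.942×10^-4 m².
M = (4π×10⁻⁷)(2650)(55)(7.942×10^-4) = 1.4547×10^-4 H.

M ≈ 145 μH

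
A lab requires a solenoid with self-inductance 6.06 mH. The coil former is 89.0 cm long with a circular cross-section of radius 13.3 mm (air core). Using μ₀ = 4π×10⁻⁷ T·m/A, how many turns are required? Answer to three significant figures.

N ≈ 2780 turns

A = πr² = π(1.330×10^-2 m)² = 5.557×10^-4 m².
From L = μ₀N²A/ℓ, N = √(Lℓ / (μ₀A)).
N = √[(6.060×10^-3)(0.89) / ((4π×10⁻⁷)×5.557×10^-4)] = √(7.723×10^6) ≈ 2779.1.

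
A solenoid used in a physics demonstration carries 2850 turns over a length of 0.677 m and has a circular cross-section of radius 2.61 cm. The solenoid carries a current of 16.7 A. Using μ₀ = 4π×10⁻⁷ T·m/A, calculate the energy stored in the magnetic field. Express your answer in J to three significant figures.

U ≈ 4.50 J

A = πr² = π(2.610×10^-2 m)² = 2.140×10^-3 m².
L = μ₀N²A/ℓ = (4π×10⁻⁷)(2850)²(2.140×10^-3)/(0.677) = 3.227×10^-2 H.
U = ½LI² = ½(3.227×10^-2)(16.7)² = 4.499 J.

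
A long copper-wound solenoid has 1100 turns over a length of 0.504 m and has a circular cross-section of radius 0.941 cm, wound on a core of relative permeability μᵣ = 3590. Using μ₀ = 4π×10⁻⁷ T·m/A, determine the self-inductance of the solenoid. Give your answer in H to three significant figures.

L ≈ 3.01 H

A = πr² = π(9.410×10^-3 m)² = 2.782×10^-4 m².
For a long solenoid, L = μ₀μᵣN²A/ℓ.
L = (4π×10⁻⁷)(3590)(1100)²(2.782×10^-4)/(0.504 m) = 3.013 H.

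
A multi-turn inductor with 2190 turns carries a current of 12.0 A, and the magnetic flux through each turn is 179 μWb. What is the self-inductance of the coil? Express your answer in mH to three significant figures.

L ≈ 32.7 mH

Self-inductance is defined by L = NΦ_B/I (flux linkage over current).
L = (2190)(1.790×10^-4 Wb)/(12.0 A) = 3.267×10^-2 H.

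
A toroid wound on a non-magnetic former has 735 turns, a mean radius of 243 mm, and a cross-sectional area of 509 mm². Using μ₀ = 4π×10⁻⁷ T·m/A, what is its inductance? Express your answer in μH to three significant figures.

L ≈ 226 μH

For a thin toroid, L = μ₀N²A/(2πR).
L = (4π×10⁻⁷)(735)²(5.090×10^-4) / (2π×0.243 m) = 2.263×10^-4 H.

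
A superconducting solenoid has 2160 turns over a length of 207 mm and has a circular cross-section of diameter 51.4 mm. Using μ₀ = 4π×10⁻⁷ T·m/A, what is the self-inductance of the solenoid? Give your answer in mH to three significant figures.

A = π(d/2)² = π(2.570×10^-2 m)² = 2.07499×10^-3 m².
For a long solenoid, L = μ₀N²A/ℓ.
L = (4π×10⁻⁷)(2160)²(2.07499×10^-3)/(0.207 m) = 5.877×10^-2 H.

L ≈ 58.8 mH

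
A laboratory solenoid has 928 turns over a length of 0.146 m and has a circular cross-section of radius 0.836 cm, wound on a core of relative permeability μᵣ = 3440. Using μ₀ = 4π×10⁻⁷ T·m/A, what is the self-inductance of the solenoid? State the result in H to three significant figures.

A = πr² = π(8.360×10^-3 m)² = 2.196×10^-4 m².
For a long solenoid, L = μ₀μᵣN²A/ℓ.
L = (4π×10⁻⁷)(3440)(928)²(2.196×10^-4)/(0.146 m) = 5.599 H.

L ≈ 5.60 H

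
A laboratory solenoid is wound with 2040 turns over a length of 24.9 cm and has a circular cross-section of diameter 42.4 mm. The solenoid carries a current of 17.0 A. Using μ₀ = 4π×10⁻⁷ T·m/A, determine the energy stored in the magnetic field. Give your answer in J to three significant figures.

U ≈ 4.29 J

A = π(d/2)² = π(2.120×10^-2 m)² = 1.412×10^-3 m².
L = μ₀N²A/ℓ = (4π×10⁻⁷)(2040)²(1.412×10^-3)/(0.249) = 2.965×10^-2 H.
U = ½LI² = ½(2.965×10^-2)(17.0)² = 4.285 J.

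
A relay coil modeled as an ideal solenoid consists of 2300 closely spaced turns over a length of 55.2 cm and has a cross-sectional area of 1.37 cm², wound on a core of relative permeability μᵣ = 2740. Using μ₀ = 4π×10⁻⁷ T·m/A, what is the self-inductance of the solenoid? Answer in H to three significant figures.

A = 1.37 cm² = 1.370×10^-4 m².
For a long solenoid, L = μ₀μᵣN²A/ℓ.
L = (4π×10⁻⁷)(2740)(2300)²(1.370×10^-4)/(0.552 m) = 4.521 H.

L ≈ 4.52 H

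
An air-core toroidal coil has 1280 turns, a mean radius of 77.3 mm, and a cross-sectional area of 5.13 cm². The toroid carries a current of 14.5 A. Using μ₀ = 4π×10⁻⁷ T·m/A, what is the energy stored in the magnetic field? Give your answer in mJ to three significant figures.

L = μ₀N²A/(2πR) = (4π×10⁻⁷)(1280)²(5.130×10^-4)/(2π×7.730×10^-2) = 2.1746×10^-3 H.
U = ½LI² = ½(2.1746×10^-3)(14.5)² = 0.2286 J.

U ≈ 229 mJ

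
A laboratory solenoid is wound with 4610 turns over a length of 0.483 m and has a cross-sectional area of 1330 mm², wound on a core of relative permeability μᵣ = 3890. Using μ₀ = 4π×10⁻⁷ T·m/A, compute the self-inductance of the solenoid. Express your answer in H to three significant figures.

A = 1330 mm² = 1.330×10^-3 m².
For a long solenoid, L = μ₀μᵣN²A/ℓ.
L = (4π×10⁻⁷)(3890)(4610)²(1.330×10^-3)/(0.483 m) = 286.1 H.

L ≈ 286 H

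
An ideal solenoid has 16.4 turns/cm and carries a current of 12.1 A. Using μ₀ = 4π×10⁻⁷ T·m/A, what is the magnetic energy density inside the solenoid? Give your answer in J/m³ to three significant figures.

u ≈ 247 J/m³

B = μ₀nI = (4π×10⁻⁷)(1.640×10^3)(12.1) = 2.494×10^-2 T.
u = B²/(2μ₀) = (2.494×10^-2)²/(2×4π×10⁻⁷) = 247.4 J/m³.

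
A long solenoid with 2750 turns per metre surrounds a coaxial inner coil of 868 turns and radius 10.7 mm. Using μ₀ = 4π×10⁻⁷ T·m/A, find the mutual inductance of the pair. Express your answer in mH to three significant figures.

The outer solenoid produces a uniform field B₁ = μ₀n₁I₁ across the inner coil,
so the flux linkage is N₂Φ = N₂B₁A₂ = μ₀n₁N₂A₂·I₁, giving M = μ₀n₁N₂A₂.
A₂ = πr² = π(1.070×10^-2 m)² = 3.597×10^-4 m².
M = (4π×10⁻⁷)(2750)(868)(3.597×10^-4) = 1.079×10^-3 H.

M ≈ 1.08 mH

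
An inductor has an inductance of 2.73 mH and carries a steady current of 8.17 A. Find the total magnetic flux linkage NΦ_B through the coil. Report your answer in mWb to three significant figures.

From L = NΦ_B/I, the flux linkage is NΦ_B = LI.
NΦ_B = (2.730×10^-3 H)(8.17 A) = 2.230×10^-2 Wb.

NΦ_B ≈ 22.3 mWb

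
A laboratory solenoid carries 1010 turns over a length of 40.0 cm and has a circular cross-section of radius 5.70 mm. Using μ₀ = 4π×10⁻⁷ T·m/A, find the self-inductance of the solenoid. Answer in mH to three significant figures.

L ≈ 0.327 mH

A = πr² = π(5.700×10^-3 m)² = 1.021×10^-4 m².
For a long solenoid, L = μ₀N²A/ℓ.
L = (4π×10⁻⁷)(1010)²(1.021×10^-4)/(0.4 m) = 3.271×10^-4 H.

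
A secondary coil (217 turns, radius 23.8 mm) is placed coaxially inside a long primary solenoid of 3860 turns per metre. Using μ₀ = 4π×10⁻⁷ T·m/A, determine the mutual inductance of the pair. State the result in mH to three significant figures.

The outer solenoid produces a uniform field B₁ = μ₀n₁I₁ across the inner coil,
so the flux linkage is N₂Φ = N₂B₁A₂ = μ₀n₁N₂A₂·I₁, giving M = μ₀n₁N₂A₂.
A₂ = πr² = π(2.380×10^-2 m)² = 1.780×10^-3 m².
M = (4π×10⁻⁷)(3860)(217)(1.780×10^-3) = 1.873×10^-3 H.

M ≈ 1.87 mH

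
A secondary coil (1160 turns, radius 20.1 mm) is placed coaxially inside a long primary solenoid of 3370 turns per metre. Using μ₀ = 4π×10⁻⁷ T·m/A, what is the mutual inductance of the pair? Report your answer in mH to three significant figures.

M ≈ 6.24 mH

The outer solenoid produces a uniform field B₁ = μ₀n₁I₁ across the inner coil,
so the flux linkage is N₂Φ = N₂B₁A₂ = μ₀n₁N₂A₂·I₁, giving M = μ₀n₁N₂A₂.
A₂ = πr² = π(2.010×10^-2 m)² = 1.269×10^-3 m².
M = (4π×10⁻⁷)(3370)(1160)(1.269×10^-3) = 6.235×10^-3 H.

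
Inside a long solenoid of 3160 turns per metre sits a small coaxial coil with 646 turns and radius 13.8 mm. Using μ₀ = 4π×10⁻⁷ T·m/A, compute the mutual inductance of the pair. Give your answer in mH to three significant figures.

M ≈ 1.53 mH

The outer solenoid produces a uniform field B₁ = μ₀n₁I₁ across the inner coil,
so the flux linkage is N₂Φ = N₂B₁A₂ = μ₀n₁N₂A₂·I₁, giving M = μ₀n₁N₂A₂.
A₂ = πr² = π(1.380×10^-2 m)² = 5.983×10^-4 m².
M = (4π×10⁻⁷)(3160)(646)(5.983×10^-4) = 1.5347×10^-3 H.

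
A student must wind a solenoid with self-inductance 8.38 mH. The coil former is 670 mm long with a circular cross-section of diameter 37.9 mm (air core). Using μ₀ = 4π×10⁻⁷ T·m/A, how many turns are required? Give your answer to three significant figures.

N ≈ 1990 turns

A = π(d/2)² = π(1.895×10^-2 m)² = 1.128×10^-3 m².
From L = μ₀N²A/ℓ, N = √(Lℓ / (μ₀A)).
N = √[(8.380×10^-3)(0.67) / ((4π×10⁻⁷)×1.128×10^-3)] = √(3.960×10^6) ≈ 1990.1.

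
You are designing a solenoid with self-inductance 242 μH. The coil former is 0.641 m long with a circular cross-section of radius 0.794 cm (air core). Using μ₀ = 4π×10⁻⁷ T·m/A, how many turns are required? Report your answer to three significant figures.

A = πr² = π(7.940×10^-3 m)² = 1.981×10^-4 m².
From L = μ₀N²A/ℓ, N = √(Lℓ / (μ₀A)).
N = √[(2.420×10^-4)(0.641) / ((4π×10⁻⁷)×1.981×10^-4)] = √(6.233×10^5) ≈ 789.47.

N ≈ 789 turns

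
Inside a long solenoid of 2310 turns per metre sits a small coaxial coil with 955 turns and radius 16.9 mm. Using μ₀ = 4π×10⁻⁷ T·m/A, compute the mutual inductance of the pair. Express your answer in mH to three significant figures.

The outer solenoid produces a uniform field B₁ = μ₀n₁I₁ across the inner coil,
so the flux linkage is N₂Φ = N₂B₁A₂ = μ₀n₁N₂A₂·I₁, giving M = μ₀n₁N₂A₂.
A₂ = πr² = π(1.690×10^-2 m)² = 8.973×10^-4 m².
M = (4π×10⁻⁷)(2310)(955)(8.973×10^-4) = 2.487×10^-3 H.

M ≈ 2.49 mH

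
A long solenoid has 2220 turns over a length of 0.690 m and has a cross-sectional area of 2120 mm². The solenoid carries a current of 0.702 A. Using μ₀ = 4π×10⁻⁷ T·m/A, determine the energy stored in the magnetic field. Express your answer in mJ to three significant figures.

U ≈ 4.69 mJ

A = 2120 mm² = 2.120×10^-3 m².
L = μ₀N²A/ℓ = (4π×10⁻⁷)(2220)²(2.120×10^-3)/(0.69) = 1.903×10^-2 H.
U = ½LI² = ½(1.903×10^-2)(0.702)² = 4.689×10^-3 J.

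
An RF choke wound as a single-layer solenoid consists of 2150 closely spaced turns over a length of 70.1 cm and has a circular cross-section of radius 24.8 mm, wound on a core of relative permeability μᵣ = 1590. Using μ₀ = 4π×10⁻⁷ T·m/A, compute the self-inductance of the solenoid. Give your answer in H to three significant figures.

A = πr² = π(2.480×10^-2 m)² = 1.932×10^-3 m².
For a long solenoid, L = μ₀μᵣN²A/ℓ.
L = (4π×10⁻⁷)(1590)(2150)²(1.932×10^-3)/(0.701 m) = 25.46 H.

L ≈ 25.5 H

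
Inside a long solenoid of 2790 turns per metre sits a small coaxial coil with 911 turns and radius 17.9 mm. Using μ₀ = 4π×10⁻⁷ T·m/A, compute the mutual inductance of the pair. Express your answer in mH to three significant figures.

The outer solenoid produces a uniform field B₁ = μ₀n₁I₁ across the inner coil,
so the flux linkage is N₂Φ = N₂B₁A₂ = μ₀n₁N₂A₂·I₁, giving M = μ₀n₁N₂A₂.
A₂ = πr² = π(1.790×10^-2 m)² = 1.007×10^-3 m².
M = (4π×10⁻⁷)(2790)(911)(1.007×10^-3) = 3.215×10^-3 H.

M ≈ 3.22 mH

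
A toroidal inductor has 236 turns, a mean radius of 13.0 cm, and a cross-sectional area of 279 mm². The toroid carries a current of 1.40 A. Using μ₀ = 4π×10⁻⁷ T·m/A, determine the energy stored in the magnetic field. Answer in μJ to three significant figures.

L = μ₀N²A/(2πR) = (4π×10⁻⁷)(236)²(2.790×10^-4)/(2π×0.13) = 2.391×10^-5 H.
U = ½LI² = ½(2.391×10^-5)(1.40)² = 2.343×10^-5 J.

U ≈ 23.4 μJ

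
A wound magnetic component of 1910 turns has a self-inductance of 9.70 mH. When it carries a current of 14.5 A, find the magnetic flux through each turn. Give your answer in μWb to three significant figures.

From L = NΦ_B/I, the flux per turn is Φ_B = LI/N.
Φ_B = (9.700×10^-3 H)(14.5 A)/1910 = 7.364×10^-5 Wb.

Φ_B ≈ 73.6 μWb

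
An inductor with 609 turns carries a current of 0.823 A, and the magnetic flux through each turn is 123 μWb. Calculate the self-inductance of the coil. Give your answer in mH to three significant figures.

Self-inductance is defined by L = NΦ_B/I (flux linkage over current).
L = (609)(1.230×10^-4 Wb)/(0.823 A) = 9.102×10^-2 H.

L ≈ 91.0 mH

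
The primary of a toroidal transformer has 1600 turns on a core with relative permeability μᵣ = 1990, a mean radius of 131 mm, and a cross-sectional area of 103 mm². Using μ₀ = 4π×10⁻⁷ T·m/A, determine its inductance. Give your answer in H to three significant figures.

L ≈ 0.801 H

For a thin toroid, L = μ₀μᵣN²A/(2πR).
L = (4π×10⁻⁷)(1990)(1600)²(1.030×10^-4) / (2π×0.131 m) = 0.8011 H.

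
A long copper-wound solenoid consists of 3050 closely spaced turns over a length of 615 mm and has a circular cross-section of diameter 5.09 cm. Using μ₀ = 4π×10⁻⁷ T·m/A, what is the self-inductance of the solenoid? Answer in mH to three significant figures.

L ≈ 38.7 mH

A = π(d/2)² = π(2.545×10^-2 m)² = 2.0348×10^-3 m².
For a long solenoid, L = μ₀N²A/ℓ.
L = (4π×10⁻⁷)(3050)²(2.0348×10^-3)/(0.615 m) = 3.868×10^-2 H.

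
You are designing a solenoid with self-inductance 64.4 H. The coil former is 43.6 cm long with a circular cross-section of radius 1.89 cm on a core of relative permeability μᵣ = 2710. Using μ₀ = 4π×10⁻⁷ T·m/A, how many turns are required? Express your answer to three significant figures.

A = πr² = π(1.890×10^-2 m)² = 1.122×10^-3 m².
From L = μ₀μᵣN²A/ℓ, N = √(Lℓ / (μ₀μᵣA)).
N = √[(64.4)(0.436) / ((4π×10⁻⁷)(2710)×1.122×10^-3)] = √(7.347×10^6) ≈ 2710.6.

N ≈ 2710 turns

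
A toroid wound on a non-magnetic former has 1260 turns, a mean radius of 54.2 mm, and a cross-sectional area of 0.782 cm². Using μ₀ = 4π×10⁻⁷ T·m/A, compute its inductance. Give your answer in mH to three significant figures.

For a thin toroid, L = μ₀N²A/(2πR).
L = (4π×10⁻⁷)(1260)²(7.820×10^-5) / (2π×5.420×10^-2 m) = 4.581×10^-4 H.

L ≈ 0.458 mH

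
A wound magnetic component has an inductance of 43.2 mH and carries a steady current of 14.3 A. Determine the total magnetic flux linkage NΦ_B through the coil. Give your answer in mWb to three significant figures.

NΦ_B ≈ 618 mWb

From L = NΦ_B/I, the flux linkage is NΦ_B = LI.
NΦ_B = (4.320×10^-2 H)(14.3 A) = 0.6178 Wb.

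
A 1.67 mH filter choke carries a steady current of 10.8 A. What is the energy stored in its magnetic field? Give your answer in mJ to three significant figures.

U ≈ 97.4 mJ

Stored magnetic energy: U = ½LI².
U = ½(1.670×10^-3 H)(10.8 A)² = 9.739×10^-2 J.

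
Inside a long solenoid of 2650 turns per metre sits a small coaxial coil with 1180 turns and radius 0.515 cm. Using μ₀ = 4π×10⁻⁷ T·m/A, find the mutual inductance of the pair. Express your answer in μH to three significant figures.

The outer solenoid produces a uniform field B₁ = μ₀n₁I₁ across the inner coil,
so the flux linkage is N₂Φ = N₂B₁A₂ = μ₀n₁N₂A₂·I₁, giving M = μ₀n₁N₂A₂.
A₂ = πr² = π(5.150×10^-3 m)² = 8.332×10^-5 m².
M = (4π×10⁻⁷)(2650)(1180)(8.332×10^-5) = 3.274×10^-4 H.

M ≈ 327 μH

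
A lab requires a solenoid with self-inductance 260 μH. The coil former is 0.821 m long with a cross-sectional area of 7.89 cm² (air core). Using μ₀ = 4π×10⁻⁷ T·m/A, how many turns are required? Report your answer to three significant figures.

A = 7.89 cm² = 7.890×10^-4 m².
From L = μ₀N²A/ℓ, N = √(Lℓ / (μ₀A)).
N = √[(2.600×10^-4)(0.821) / ((4π×10⁻⁷)×7.890×10^-4)] = √(2.153×10^5) ≈ 464.0.

N ≈ 464 turns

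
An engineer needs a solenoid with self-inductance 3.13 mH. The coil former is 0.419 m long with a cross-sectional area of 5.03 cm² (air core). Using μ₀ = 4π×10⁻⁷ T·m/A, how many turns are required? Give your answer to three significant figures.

N ≈ 1440 turns

A = 5.03 cm² = 5.030×10^-4 m².
From L = μ₀N²A/ℓ, N = √(Lℓ / (μ₀A)).
N = √[(3.130×10^-3)(0.419) / ((4π×10⁻⁷)×5.030×10^-4)] = √(2.0748×10^6) ≈ 1440.4.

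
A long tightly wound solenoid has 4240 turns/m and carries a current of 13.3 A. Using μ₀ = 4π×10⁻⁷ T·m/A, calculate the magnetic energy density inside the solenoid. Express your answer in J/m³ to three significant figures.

u ≈ 2000 J/m³

B = μ₀nI = (4π×10⁻⁷)(4.240×10^3)(13.3) = 7.086×10^-2 T.
u = B²/(2μ₀) = (7.086×10^-2)²/(2×4π×10⁻⁷) = 1.998×10^3 J/m³.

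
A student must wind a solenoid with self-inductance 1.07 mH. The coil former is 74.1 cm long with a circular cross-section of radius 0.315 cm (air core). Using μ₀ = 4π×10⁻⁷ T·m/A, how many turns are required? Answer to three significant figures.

N ≈ 4500 turns

A = πr² = π(3.150×10^-3 m)² = 3.117×10^-5 m².
From L = μ₀N²A/ℓ, N = √(Lℓ / (μ₀A)).
N = √[(1.070×10^-3)(0.741) / ((4π×10⁻⁷)×3.117×10^-5)] = √(2.024×10^7) ≈ 4498.9.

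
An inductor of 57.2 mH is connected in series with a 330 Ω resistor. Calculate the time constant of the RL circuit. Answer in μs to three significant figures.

τ = L/R = (5.720×10^-2 H)/(330 Ω) = 1.733×10^-4 s.

τ ≈ 173 μs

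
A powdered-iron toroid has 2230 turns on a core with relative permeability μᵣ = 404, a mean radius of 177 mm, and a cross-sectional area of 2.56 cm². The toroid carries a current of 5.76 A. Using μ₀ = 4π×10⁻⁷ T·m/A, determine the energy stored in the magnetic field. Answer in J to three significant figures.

L = μ₀μᵣN²A/(2πR) = (4π×10⁻⁷)(404)(2230)²(2.560×10^-4)/(2π×0.177) = 0.5811 H.
U = ½LI² = ½(0.5811)(5.76)² = 9.641 J.

U ≈ 9.64 J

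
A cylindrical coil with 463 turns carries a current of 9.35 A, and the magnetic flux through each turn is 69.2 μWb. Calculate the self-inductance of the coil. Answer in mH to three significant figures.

Self-inductance is defined by L = NΦ_B/I (flux linkage over current).
L = (463)(6.920×10^-5 Wb)/(9.35 A) = 3.427×10^-3 H.

L ≈ 3.43 mH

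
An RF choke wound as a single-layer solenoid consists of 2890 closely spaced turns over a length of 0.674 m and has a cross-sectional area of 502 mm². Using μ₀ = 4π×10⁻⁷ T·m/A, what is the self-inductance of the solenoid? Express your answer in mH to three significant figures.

L ≈ 7.82 mH

A = 502 mm² = 5.020×10^-4 m².
For a long solenoid, L = μ₀N²A/ℓ.
L = (4π×10⁻⁷)(2890)²(5.020×10^-4)/(0.674 m) = 7.817×10^-3 H.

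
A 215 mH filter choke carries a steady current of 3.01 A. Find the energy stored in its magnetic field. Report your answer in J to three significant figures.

Stored magnetic energy: U = ½LI².
U = ½(0.215 H)(3.01 A)² = 0.974 J.

U ≈ 0.974 J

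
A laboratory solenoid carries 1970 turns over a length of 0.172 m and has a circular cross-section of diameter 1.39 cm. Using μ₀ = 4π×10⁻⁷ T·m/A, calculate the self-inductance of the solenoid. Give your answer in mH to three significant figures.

A = π(d/2)² = π(6.950×10^-3 m)² = 1.517×10^-4 m².
For a long solenoid, L = μ₀N²A/ℓ.
L = (4π×10⁻⁷)(1970)²(1.517×10^-4)/(0.172 m) = 4.303×10^-3 H.

L ≈ 4.30 mH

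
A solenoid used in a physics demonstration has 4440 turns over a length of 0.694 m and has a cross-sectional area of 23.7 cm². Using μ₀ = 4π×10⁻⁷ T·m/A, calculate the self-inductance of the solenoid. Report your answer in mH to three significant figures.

A = 23.7 cm² = 2.370×10^-3 m².
For a long solenoid, L = μ₀N²A/ℓ.
L = (4π×10⁻⁷)(4440)²(2.370×10^-3)/(0.694 m) = 8.460×10^-2 H.

L ≈ 84.6 mH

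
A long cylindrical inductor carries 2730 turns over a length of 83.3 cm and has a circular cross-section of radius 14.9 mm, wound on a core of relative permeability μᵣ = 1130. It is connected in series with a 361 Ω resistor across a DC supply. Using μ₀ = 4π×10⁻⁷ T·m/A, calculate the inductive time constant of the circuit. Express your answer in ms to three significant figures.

τ ≈ 24.5 ms

A = πr² = π(1.490×10^-2 m)² = 6.9746×10^-4 m².
L = μ₀μᵣN²A/ℓ = (4π×10⁻⁷)(1130)(2730)²(6.9746×10^-4)/(0.833) = 8.861 H.
τ = L/R = (8.861)/(361) = 2.4546×10^-2 s.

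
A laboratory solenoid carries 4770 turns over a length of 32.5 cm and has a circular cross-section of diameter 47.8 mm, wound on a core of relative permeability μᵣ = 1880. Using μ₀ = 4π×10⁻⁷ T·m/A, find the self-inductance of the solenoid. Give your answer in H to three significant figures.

L ≈ 297 H

A = π(d/2)² = π(2.390×10^-2 m)² = 1.7945×10^-3 m².
For a long solenoid, L = μ₀μᵣN²A/ℓ.
L = (4π×10⁻⁷)(1880)(4770)²(1.7945×10^-3)/(0.325 m) = 296.8 H.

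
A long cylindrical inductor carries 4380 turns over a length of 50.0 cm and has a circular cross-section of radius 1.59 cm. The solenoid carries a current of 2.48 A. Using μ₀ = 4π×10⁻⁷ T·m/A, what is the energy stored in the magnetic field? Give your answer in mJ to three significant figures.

U ≈ 118 mJ

A = πr² = π(1.590×10^-2 m)² = 7.942×10^-4 m².
L = μ₀N²A/ℓ = (4π×10⁻⁷)(4380)²(7.942×10^-4)/(0.5) = 3.829×10^-2 H.
U = ½LI² = ½(3.829×10^-2)(2.48)² = 0.1178 J.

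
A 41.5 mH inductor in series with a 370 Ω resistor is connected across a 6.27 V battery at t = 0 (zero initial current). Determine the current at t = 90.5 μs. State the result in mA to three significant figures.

I ≈ 9.38 mA

τ = L/R = 4.150×10^-2/370 = 1.122×10^-4 s; final current I_∞ = ε/R = 6.27/370 = 1.6946×10^-2 A.
I(t) = I_∞(1 − e^(−t/τ)) with t/τ = 0.807.
I = (1.6946×10^-2)(1 − e^(−0.807)) = 9.384×10^-3 A.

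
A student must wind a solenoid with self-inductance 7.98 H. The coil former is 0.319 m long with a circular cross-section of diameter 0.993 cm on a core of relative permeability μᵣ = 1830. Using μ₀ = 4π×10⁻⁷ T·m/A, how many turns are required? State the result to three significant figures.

N ≈ 3780 turns

A = π(d/2)² = π(4.965×10^-3 m)² = 7.744×10^-5 m².
From L = μ₀μᵣN²A/ℓ, N = √(Lℓ / (μ₀μᵣA)).
N = √[(7.98)(0.319) / ((4π×10⁻⁷)(1830)×7.744×10^-5)] = √(1.429×10^7) ≈ 3780.7.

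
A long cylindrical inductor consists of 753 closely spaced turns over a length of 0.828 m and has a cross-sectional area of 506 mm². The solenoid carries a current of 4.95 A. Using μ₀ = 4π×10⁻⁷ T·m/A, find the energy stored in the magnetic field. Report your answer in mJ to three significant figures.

A = 506 mm² = 5.060×10^-4 m².
L = μ₀N²A/ℓ = (4π×10⁻⁷)(753)²(5.060×10^-4)/(0.828) = 4.354×10^-4 H.
U = ½LI² = ½(4.354×10^-4)(4.95)² = 5.3346×10^-3 J.

U ≈ 5.33 mJ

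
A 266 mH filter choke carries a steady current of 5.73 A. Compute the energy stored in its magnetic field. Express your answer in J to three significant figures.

U ≈ 4.37 J

Stored magnetic energy: U = ½LI².
U = ½(0.266 H)(5.73 A)² = 4.367 J.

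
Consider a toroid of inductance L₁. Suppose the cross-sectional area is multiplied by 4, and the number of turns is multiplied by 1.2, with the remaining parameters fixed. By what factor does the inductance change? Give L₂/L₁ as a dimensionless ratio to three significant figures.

L₂/L₁ = 5.76

For a toroid, L ∝ μᵣN²A/R.
L₂/L₁ = (4) × (1.2)^2 = 5.76.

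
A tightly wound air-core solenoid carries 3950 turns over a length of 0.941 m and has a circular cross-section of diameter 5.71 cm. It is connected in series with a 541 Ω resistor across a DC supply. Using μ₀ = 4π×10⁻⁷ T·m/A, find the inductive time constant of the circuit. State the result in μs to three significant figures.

τ ≈ 98.6 μs

A = π(d/2)² = π(2.855×10^-2 m)² = 2.561×10^-3 m².
L = μ₀N²A/ℓ = (4π×10⁻⁷)(3950)²(2.561×10^-3)/(0.941) = 5.336×10^-2 H.
τ = L/R = (5.336×10^-2)/(541) = 9.862×10^-5 s.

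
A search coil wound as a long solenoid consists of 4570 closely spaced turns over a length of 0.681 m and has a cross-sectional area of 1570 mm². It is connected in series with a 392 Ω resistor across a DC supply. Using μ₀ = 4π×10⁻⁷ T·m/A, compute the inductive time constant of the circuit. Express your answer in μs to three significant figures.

τ ≈ 154 μs

A = 1570 mm² = 1.570×10^-3 m².
L = μ₀N²A/ℓ = (4π×10⁻⁷)(4570)²(1.570×10^-3)/(0.681) = 6.051×10^-2 H.
τ = L/R = (6.051×10^-2)/(392) = 1.544×10^-4 s.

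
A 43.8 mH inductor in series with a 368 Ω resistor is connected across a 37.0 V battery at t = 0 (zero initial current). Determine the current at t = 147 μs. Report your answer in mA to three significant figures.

τ = L/R = 4.380×10^-2/368 = 1.190×10^-4 s; final current I_∞ = ε/R = 37.0/368 = 0.1005 A.
I(t) = I_∞(1 − e^(−t/τ)) with t/τ = 1.235.
I = (0.1005)(1 − e^(−1.235)) = 7.130×10^-2 A.

I ≈ 71.3 mA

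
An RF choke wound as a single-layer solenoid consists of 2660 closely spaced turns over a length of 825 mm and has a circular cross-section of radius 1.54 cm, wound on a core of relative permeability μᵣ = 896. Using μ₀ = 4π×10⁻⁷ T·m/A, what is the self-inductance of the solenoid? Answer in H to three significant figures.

A = πr² = π(1.540×10^-2 m)² = 7.451×10^-4 m².
For a long solenoid, L = μ₀μᵣN²A/ℓ.
L = (4π×10⁻⁷)(896)(2660)²(7.451×10^-4)/(0.825 m) = 7.1948 H.

L ≈ 7.19 H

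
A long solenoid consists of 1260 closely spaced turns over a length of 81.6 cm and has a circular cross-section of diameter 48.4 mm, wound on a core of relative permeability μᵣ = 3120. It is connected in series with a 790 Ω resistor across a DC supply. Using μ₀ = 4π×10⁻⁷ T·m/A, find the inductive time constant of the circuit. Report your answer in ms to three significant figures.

τ ≈ 17.8 ms

A = π(d/2)² = π(2.420×10^-2 m)² = 1.840×10^-3 m².
L = μ₀μᵣN²A/ℓ = (4π×10⁻⁷)(3120)(1260)²(1.840×10^-3)/(0.816) = 14.03 H.
τ = L/R = (14.03)/(790) = 1.777×10^-2 s.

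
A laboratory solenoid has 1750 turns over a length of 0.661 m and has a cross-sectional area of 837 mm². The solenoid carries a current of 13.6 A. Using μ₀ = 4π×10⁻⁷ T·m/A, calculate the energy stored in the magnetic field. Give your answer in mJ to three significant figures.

A = 837 mm² = 8.370×10^-4 m².
L = μ₀N²A/ℓ = (4π×10⁻⁷)(1750)²(8.370×10^-4)/(0.661) = 4.873×10^-3 H.
U = ½LI² = ½(4.873×10^-3)(13.6)² = 0.4507 J.

U ≈ 451 mJ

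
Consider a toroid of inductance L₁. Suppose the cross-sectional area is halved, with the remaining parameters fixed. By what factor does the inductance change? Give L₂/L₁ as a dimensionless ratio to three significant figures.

For a toroid, L ∝ μᵣN²A/R.
L₂/L₁ = (0.5) = 0.500.

L₂/L₁ = 0.500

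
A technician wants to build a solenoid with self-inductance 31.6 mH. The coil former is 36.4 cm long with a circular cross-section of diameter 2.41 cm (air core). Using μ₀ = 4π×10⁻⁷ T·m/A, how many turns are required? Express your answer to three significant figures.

N ≈ 4480 turns

A = π(d/2)² = π(1.205×10^-2 m)² = 4.562×10^-4 m².
From L = μ₀N²A/ℓ, N = √(Lℓ / (μ₀A)).
N = √[(3.160×10^-2)(0.364) / ((4π×10⁻⁷)×4.562×10^-4)] = √(2.007×10^7) ≈ 4479.5.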